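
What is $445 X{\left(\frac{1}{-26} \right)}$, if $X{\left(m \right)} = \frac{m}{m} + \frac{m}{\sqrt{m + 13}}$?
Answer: $445 - \frac{445 \sqrt{8762}}{8762} \approx 440.25$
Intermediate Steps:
$X{\left(m \right)} = 1 + \frac{m}{\sqrt{13 + m}}$
$445 X{\left(\frac{1}{-26} \right)} = 445 \left(1 + \frac{1}{\left(-26\right) \sqrt{13 + \frac{1}{-26}}}\right) = 445 \left(1 - \frac{1}{26 \sqrt{13 - \frac{1}{26}}}\right) = 445 \left(1 - \frac{1}{26 \frac{\sqrt{8762}}{26}}\right) = 445 \left(1 - \frac{\frac{1}{337} \sqrt{8762}}{26}\right) = 445 \left(1 - \frac{\sqrt{8762}}{8762}\right) = 445 - \frac{445 \sqrt{8762}}{8762}$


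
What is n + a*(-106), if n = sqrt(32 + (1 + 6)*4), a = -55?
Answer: 5830 + 2*sqrt(15) ≈ 5837.8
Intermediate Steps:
n = 2*sqrt(15) (n = sqrt(32 + 7*4) = sqrt(32 + 28) = sqrt(60) = 2*sqrt(15) ≈ 7.7460)
n + a*(-106) = 2*sqrt(15) - 55*(-106) = 2*sqrt(15) + 5830 = 5830 + 2*sqrt(15)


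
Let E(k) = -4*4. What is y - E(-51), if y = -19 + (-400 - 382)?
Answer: -785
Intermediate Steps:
E(k) = -16
y = -801 (y = -19 - 782 = -801)
y - E(-51) = -801 - 1*(-16) = -801 + 16 = -785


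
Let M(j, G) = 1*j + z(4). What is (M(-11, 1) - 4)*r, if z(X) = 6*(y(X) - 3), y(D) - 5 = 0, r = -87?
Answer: 261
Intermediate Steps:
y(D) = 5 (y(D) = 5 + 0 = 5)
z(X) = 12 (z(X) = 6*(5 - 3) = 6*2 = 12)
M(j, G) = 12 + j (M(j, G) = 1*j + 12 = j + 12 = 12 + j)
(M(-11, 1) - 4)*r = ((12 - 11) - 4)*(-87) = (1 - 4)*(-87) = -3*(-87) = 261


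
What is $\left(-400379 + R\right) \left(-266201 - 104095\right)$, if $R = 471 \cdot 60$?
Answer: $137794177224$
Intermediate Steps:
$R = 28260$
$\left(-400379 + R\right) \left(-266201 - 104095\right) = \left(-400379 + 28260\right) \left(-266201 - 104095\right) = \left(-372119\right) \left(-370296\right) = 137794177224$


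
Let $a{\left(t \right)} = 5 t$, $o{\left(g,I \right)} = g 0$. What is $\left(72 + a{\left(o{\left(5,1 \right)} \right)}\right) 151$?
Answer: $10872$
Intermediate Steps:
$o{\left(g,I \right)} = 0$
$\left(72 + a{\left(o{\left(5,1 \right)} \right)}\right) 151 = \left(72 + 5 \cdot 0\right) 151 = \left(72 + 0\right) 151 = 72 \cdot 151 = 10872$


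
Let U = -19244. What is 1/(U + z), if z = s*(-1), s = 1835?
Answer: -1/21079 ≈ -4.7441e-5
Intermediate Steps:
z = -1835 (z = 1835*(-1) = -1835)
1/(U + z) = 1/(-19244 - 1835) = 1/(-21079) = -1/21079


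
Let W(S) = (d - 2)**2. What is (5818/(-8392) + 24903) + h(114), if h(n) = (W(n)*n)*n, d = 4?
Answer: 322614943/4196 ≈ 76886.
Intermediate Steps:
W(S) = 4 (W(S) = (4 - 2)**2 = 2**2 = 4)
h(n) = 4*n**2 (h(n) = (4*n)*n = 4*n**2)
(5818/(-8392) + 24903) + h(114) = (5818/(-8392) + 24903) + 4*114**2 = (5818*(-1/8392) + 24903) + 4*12996 = (-2909/4196 + 24903) + 51984 = 104490079/4196 + 51984 = 322614943/4196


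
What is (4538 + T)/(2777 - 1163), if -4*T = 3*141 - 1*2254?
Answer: 6661/2152 ≈ 3.0953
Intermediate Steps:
T = 1831/4 (T = -(3*141 - 1*2254)/4 = -(423 - 2254)/4 = -¼*(-1831) = 1831/4 ≈ 457.75)
(4538 + T)/(2777 - 1163) = (4538 + 1831/4)/(2777 - 1163) = (19983/4)/1614 = (19983/4)*(1/1614) = 6661/2152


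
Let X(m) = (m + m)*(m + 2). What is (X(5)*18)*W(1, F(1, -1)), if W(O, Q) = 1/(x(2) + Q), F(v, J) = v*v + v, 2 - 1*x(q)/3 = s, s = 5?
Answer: -180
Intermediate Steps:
x(q) = -9 (x(q) = 6 - 3*5 = 6 - 15 = -9)
F(v, J) = v + v² (F(v, J) = v² + v = v + v²)
W(O, Q) = 1/(-9 + Q)
X(m) = 2*m*(2 + m) (X(m) = (2*m)*(2 + m) = 2*m*(2 + m))
(X(5)*18)*W(1, F(1, -1)) = ((2*5*(2 + 5))*18)/(-9 + 1*(1 + 1)) = ((2*5*7)*18)/(-9 + 1*2) = (70*18)/(-9 + 2) = 1260/(-7) = 1260*(-⅐) = -180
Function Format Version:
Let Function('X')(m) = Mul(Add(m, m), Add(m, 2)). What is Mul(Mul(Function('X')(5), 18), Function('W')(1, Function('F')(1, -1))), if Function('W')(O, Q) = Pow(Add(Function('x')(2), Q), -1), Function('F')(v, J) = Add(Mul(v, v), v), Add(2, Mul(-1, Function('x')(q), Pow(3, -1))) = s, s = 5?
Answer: -180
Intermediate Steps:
Function('x')(q) = -9 (Function('x')(q) = Add(6, Mul(-3, 5)) = Add(6, -15) = -9)
Function('F')(v, J) = Add(v, Pow(v, 2)) (Function('F')(v, J) = Add(Pow(v, 2), v) = Add(v, Pow(v, 2)))
Function('W')(O, Q) = Pow(Add(-9, Q), -1)
Function('X')(m) = Mul(2, m, Add(2, m)) (Function('X')(m) = Mul(Mul(2, m), Add(2, m)) = Mul(2, m, Add(2, m)))
Mul(Mul(Function('X')(5), 18), Function('W')(1, Function('F')(1, -1))) = Mul(Mul(Mul(2, 5, Add(2, 5)), 18), Pow(Add(-9, Mul(1, Add(1, 1))), -1)) = Mul(Mul(Mul(2, 5, 7), 18), Pow(Add(-9, Mul(1, 2)), -1)) = Mul(Mul(70, 18), Pow(Add(-9, 2), -1)) = Mul(1260, Pow(-7, -1)) = Mul(1260, Rational(-1, 7)) = -180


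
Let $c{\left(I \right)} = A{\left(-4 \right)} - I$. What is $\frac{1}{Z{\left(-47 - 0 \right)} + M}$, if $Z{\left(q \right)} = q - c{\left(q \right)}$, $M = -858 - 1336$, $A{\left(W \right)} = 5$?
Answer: $- \frac{1}{2293} \approx -0.00043611$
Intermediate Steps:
$M = -2194$ ($M = -858 - 1336 = -2194$)
$c{\left(I \right)} = 5 - I$
$Z{\left(q \right)} = -5 + 2 q$ ($Z{\left(q \right)} = q - \left(5 - q\right) = q + \left(-5 + q\right) = -5 + 2 q$)
$\frac{1}{Z{\left(-47 - 0 \right)} + M} = \frac{1}{\left(-5 + 2 \left(-47 - 0\right)\right) - 2194} = \frac{1}{\left(-5 + 2 \left(-47 + 0\right)\right) - 2194} = \frac{1}{\left(-5 + 2 \left(-47\right)\right) - 2194} = \frac{1}{\left(-5 - 94\right) - 2194} = \frac{1}{-99 - 2194} = \frac{1}{-2293} = - \frac{1}{2293}$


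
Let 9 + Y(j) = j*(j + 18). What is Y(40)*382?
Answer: 882802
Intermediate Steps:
Y(j) = -9 + j*(18 + j) (Y(j) = -9 + j*(j + 18) = -9 + j*(18 + j))
Y(40)*382 = (-9 + 40² + 18*40)*382 = (-9 + 1600 + 720)*382 = 2311*382 = 882802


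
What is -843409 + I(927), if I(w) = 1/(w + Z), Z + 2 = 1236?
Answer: -1822606848/2161 ≈ -8.4341e+5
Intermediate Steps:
Z = 1234 (Z = -2 + 1236 = 1234)
I(w) = 1/(1234 + w) (I(w) = 1/(w + 1234) = 1/(1234 + w))
-843409 + I(927) = -843409 + 1/(1234 + 927) = -843409 + 1/2161 = -1822606848/2161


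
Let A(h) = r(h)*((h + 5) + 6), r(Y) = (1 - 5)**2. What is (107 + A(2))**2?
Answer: 99225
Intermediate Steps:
r(Y) = 16 (r(Y) = (-4)**2 = 16)
A(h) = 176 + 16*h (A(h) = 16*((h + 5) + 6) = 16*((5 + h) + 6) = 16*(11 + h) = 176 + 16*h)
(107 + A(2))**2 = (107 + (176 + 16*2))**2 = (107 + (176 + 32))**2 = (107 + 208)**2 = 315**2 = 99225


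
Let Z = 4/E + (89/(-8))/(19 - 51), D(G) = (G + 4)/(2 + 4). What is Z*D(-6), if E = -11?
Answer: 15/2816 ≈ 0.0053267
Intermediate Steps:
D(G) = ⅔ + G/6 (D(G) = (4 + G)/6 = (4 + G)*(⅙) = ⅔ + G/6)
Z = -45/2816 (Z = 4/(-11) + (89/(-8))/(19 - 51) = 4*(-1/11) + (89*(-⅛))/(-32) = -4/11 - 89/8*(-1/32) = -4/11 + 89/256 = -45/2816 ≈ -0.015980)
Z*D(-6) = -45*(⅔ + (⅙)*(-6))/2816 = -45*(⅔ - 1)/2816 = -45/2816*(-⅓) = 15/2816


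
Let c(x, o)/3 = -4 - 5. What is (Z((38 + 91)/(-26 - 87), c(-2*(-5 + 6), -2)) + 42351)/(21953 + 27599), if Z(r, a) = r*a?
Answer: 2394573/2799688 ≈ 0.85530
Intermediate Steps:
c(x, o) = -27 (c(x, o) = 3*(-4 - 5) = 3*(-9) = -27)
Z(r, a) = a*r
(Z((38 + 91)/(-26 - 87), c(-2*(-5 + 6), -2)) + 42351)/(21953 + 27599) = (-27*(38 + 91)/(-26 - 87) + 42351)/(21953 + 27599) = (-3483/(-113) + 42351)/49552 = (-3483*(-1)/113 + 42351)*(1/49552) = (-27*(-129/113) + 42351)*(1/49552) = (3483/113 + 42351)*(1/49552) = (4789146/113)*(1/49552) = 2394573/2799688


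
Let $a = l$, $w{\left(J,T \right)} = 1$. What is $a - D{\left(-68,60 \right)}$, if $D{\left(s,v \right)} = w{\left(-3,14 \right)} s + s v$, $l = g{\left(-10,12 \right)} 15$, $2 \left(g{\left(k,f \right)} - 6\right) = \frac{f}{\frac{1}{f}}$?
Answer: $5318$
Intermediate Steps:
$g{\left(k,f \right)} = 6 + \frac{f^{2}}{2}$ ($g{\left(k,f \right)} = 6 + \frac{f \frac{1}{\frac{1}{f}}}{2} = 6 + \frac{f f}{2} = 6 + \frac{f^{2}}{2}$)
$l = 1170$ ($l = \left(6 + \frac{12^{2}}{2}\right) 15 = \left(6 + \frac{1}{2} \cdot 144\right) 15 = \left(6 + 72\right) 15 = 78 \cdot 15 = 1170$)
$D{\left(s,v \right)} = s + s v$ ($D{\left(s,v \right)} = 1 s + s v = s + s v$)
$a = 1170$
$a - D{\left(-68,60 \right)} = 1170 - - 68 \left(1 + 60\right) = 1170 - \left(-68\right) 61 = 1170 - -4148 = 1170 + 4148 = 5318$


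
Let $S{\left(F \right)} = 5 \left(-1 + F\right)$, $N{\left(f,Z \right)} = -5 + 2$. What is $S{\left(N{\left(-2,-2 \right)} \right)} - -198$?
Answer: $178$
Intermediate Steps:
$N{\left(f,Z \right)} = -3$
$S{\left(F \right)} = -5 + 5 F$
$S{\left(N{\left(-2,-2 \right)} \right)} - -198 = \left(-5 + 5 \left(-3\right)\right) - -198 = \left(-5 - 15\right) + 198 = -20 + 198 = 178$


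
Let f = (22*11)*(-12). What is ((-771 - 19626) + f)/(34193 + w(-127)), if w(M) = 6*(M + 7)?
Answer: -23301/33473 ≈ -0.69611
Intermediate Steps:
f = -2904 (f = 242*(-12) = -2904)
w(M) = 42 + 6*M (w(M) = 6*(7 + M) = 42 + 6*M)
((-771 - 19626) + f)/(34193 + w(-127)) = ((-771 - 19626) - 2904)/(34193 + (42 + 6*(-127))) = (-20397 - 2904)/(34193 + (42 - 762)) = -23301/(34193 - 720) = -23301/33473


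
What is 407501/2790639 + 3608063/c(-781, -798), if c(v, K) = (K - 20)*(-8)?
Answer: 10071468008801/18261941616 ≈ 551.50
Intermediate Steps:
c(v, K) = 160 - 8*K (c(v, K) = (-20 + K)*(-8) = 160 - 8*K)
407501/2790639 + 3608063/c(-781, -798) = 407501/2790639 + 3608063/(160 - 8*(-798)) = 407501*(1/2790639) + 3608063/(160 + 6384) = 407501/2790639 + 3608063/6544 = 10071468008801/18261941616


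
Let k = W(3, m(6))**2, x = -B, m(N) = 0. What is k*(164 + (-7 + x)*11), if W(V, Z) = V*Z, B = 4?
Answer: 0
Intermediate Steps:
x = -4 (x = -1*4 = -4)
k = 0 (k = (3*0)**2 = 0**2 = 0)
k*(164 + (-7 + x)*11) = 0*(164 + (-7 - 4)*11) = 0*(164 - 11*11) = 0*(164 - 121) = 0*43 = 0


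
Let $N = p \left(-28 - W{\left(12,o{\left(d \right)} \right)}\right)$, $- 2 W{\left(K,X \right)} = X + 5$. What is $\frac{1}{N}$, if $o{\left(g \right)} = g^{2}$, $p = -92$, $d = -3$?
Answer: $\frac{1}{1932} \approx 0.0005176$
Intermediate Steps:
$W{\left(K,X \right)} = - \frac{5}{2} - \frac{X}{2}$ ($W{\left(K,X \right)} = - \frac{X + 5}{2} = - \frac{5 + X}{2} = - \frac{5}{2} - \frac{X}{2}$)
$N = 1932$ ($N = - 92 \left(-28 - \left(- \frac{5}{2} - \frac{\left(-3\right)^{2}}{2}\right)\right) = - 92 \left(-28 - \left(- \frac{5}{2} - \frac{9}{2}\right)\right) = - 92 \left(-28 - -7\right) = - 92 \left(-28 + 7\right) = \left(-92\right) \left(-21\right) = 1932$)
$\frac{1}{N} = \frac{1}{1932}$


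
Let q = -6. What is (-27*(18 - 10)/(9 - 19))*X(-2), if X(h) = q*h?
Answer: 1296/5 ≈ 259.20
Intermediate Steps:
X(h) = -6*h
(-27*(18 - 10)/(9 - 19))*X(-2) = (-27*(18 - 10)/(9 - 19))*(-6*(-2)) = -216/(-10)*12 = -216*(-1)/10*12 = -27*(-⅘)*12 = (108/5)*12 = 1296/5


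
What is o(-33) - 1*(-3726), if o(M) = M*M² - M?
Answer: -32178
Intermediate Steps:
o(M) = M³ - M
o(-33) - 1*(-3726) = ((-33)³ - 1*(-33)) - 1*(-3726) = (-35937 + 33) + 3726 = -35904 + 3726 = -32178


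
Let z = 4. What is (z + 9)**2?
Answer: 169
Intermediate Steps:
(z + 9)**2 = (4 + 9)**2 = 13**2 = 169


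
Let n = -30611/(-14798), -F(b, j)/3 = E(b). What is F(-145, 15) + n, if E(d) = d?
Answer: 923963/2114 ≈ 437.07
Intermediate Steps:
F(b, j) = -3*b
n = 4373/2114 (n = -30611*(-1/14798) = 4373/2114 ≈ 2.0686)
F(-145, 15) + n = -3*(-145) + 4373/2114 = 435 + 4373/2114 = 923963/2114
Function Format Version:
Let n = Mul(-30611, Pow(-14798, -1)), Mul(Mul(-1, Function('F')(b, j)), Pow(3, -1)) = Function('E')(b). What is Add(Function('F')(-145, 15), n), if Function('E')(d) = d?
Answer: Rational(923963, 2114) ≈ 437.07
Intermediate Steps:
Function('F')(b, j) = Mul(-3, b)
n = Rational(4373, 2114) (n = Mul(-30611, Rational(-1, 14798)) = Rational(4373, 2114) ≈ 2.0686)
Add(Function('F')(-145, 15), n) = Add(Mul(-3, -145), Rational(4373, 2114)) = Add(435, Rational(4373, 2114)) = Rational(923963, 2114)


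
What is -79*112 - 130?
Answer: -8978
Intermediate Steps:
-79*112 - 130 = -8848 - 130 = -8978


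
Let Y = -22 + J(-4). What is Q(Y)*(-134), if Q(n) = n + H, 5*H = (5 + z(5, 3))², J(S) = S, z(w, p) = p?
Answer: 8844/5 ≈ 1768.8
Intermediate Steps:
H = 64/5 (H = (5 + 3)²/5 = (⅕)*8² = (⅕)*64 = 64/5 ≈ 12.800)
Y = -26 (Y = -22 - 4 = -26)
Q(n) = 64/5 + n (Q(n) = n + 64/5 = 64/5 + n)
Q(Y)*(-134) = (64/5 - 26)*(-134) = -66/5*(-134) = 8844/5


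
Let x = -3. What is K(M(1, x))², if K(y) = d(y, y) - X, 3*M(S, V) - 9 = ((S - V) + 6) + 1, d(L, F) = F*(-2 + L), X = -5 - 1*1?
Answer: 111556/81 ≈ 1377.2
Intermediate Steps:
X = -6 (X = -5 - 1 = -6)
M(S, V) = 16/3 - V/3 + S/3 (M(S, V) = 3 + (((S - V) + 6) + 1)/3 = 3 + ((6 + S - V) + 1)/3 = 3 + (7 + S - V)/3 = 3 + (7/3 - V/3 + S/3) = 16/3 - V/3 + S/3)
K(y) = 6 + y*(-2 + y) (K(y) = y*(-2 + y) - 1*(-6) = y*(-2 + y) + 6 = 6 + y*(-2 + y))
K(M(1, x))² = (6 + (16/3 - ⅓*(-3) + (⅓)*1)*(-2 + (16/3 - ⅓*(-3) + (⅓)*1)))² = (6 + (16/3 + 1 + ⅓)*(-2 + (16/3 + 1 + ⅓)))² = (6 + 20*(-2 + 20/3)/3)² = (6 + (20/3)*(14/3))² = (6 + 280/9)² = (334/9)² = 111556/81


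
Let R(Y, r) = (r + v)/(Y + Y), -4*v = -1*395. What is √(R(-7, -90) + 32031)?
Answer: √512486/4 ≈ 178.97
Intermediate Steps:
v = 395/4 (v = -(-1)*395/4 = -¼*(-395) = 395/4 ≈ 98.750)
R(Y, r) = (395/4 + r)/(2*Y) (R(Y, r) = (r + 395/4)/(Y + Y) = (395/4 + r)/((2*Y)) = (395/4 + r)*(1/(2*Y)) = (395/4 + r)/(2*Y))
√(R(-7, -90) + 32031) = √((⅛)*(395 + 4*(-90))/(-7) + 32031) = √((⅛)*(-⅐)*(395 - 360) + 32031) = √((⅛)*(-⅐)*35 + 32031) = √(-5/8 + 32031) = √(256243/8) = √512486/4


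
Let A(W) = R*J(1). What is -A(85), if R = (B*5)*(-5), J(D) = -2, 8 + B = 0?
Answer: 400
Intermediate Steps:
B = -8 (B = -8 + 0 = -8)
R = 200 (R = -8*5*(-5) = -40*(-5) = 200)
A(W) = -400 (A(W) = 200*(-2) = -400)
-A(85) = -1*(-400) = 400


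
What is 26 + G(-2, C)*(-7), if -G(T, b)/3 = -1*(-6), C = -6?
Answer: 152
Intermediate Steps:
G(T, b) = -18 (G(T, b) = -(-3)*(-6) = -3*6 = -18)
26 + G(-2, C)*(-7) = 26 - 18*(-7) = 26 + 126 = 152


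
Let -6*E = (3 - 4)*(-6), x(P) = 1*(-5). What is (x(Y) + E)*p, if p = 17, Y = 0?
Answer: -102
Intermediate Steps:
x(P) = -5
E = -1 (E = -(3 - 4)*(-6)/6 = -(-1)*(-6)/6 = -1/6*6 = -1)
(x(Y) + E)*p = (-5 - 1)*17 = -6*17 = -102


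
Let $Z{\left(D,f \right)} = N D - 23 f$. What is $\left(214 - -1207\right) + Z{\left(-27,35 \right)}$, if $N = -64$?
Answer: $2344$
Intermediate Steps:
$Z{\left(D,f \right)} = - 64 D - 23 f$
$\left(214 - -1207\right) + Z{\left(-27,35 \right)} = \left(214 - -1207\right) - -923 = \left(214 + 1207\right) + \left(1728 - 805\right) = 1421 + 923 = 2344$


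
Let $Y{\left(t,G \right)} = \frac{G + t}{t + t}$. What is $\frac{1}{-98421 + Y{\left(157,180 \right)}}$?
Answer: $- \frac{314}{30903857} \approx -1.0161 \cdot 10^{-5}$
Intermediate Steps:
$Y{\left(t,G \right)} = \frac{G + t}{2 t}$
$\frac{1}{-98421 + Y{\left(157,180 \right)}} = \frac{1}{-98421 + \frac{180 + 157}{2 \cdot 157}} = \frac{1}{-98421 + \frac{1}{2} \cdot \frac{1}{157} \cdot 337} = \frac{1}{-98421 + \frac{337}{314}} = \frac{1}{- \frac{30903857}{314}} = - \frac{314}{30903857}$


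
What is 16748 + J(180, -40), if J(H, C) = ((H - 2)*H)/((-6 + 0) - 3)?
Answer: 13188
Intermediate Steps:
J(H, C) = -H*(-2 + H)/9 (J(H, C) = ((-2 + H)*H)/(-6 - 3) = (H*(-2 + H))/(-9) = (H*(-2 + H))*(-1/9) = -H*(-2 + H)/9)
16748 + J(180, -40) = 16748 + (1/9)*180*(2 - 1*180) = 16748 + (1/9)*180*(2 - 180) = 16748 + (1/9)*180*(-178) = 16748 - 3560 = 13188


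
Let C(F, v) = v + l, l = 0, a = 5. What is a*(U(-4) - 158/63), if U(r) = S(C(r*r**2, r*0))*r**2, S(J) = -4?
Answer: -20950/63 ≈ -332.54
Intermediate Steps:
C(F, v) = v (C(F, v) = v + 0 = v)
U(r) = -4*r**2
a*(U(-4) - 158/63) = 5*(-4*(-4)**2 - 158/63) = 5*(-4*16 - 158*1/63) = 5*(-64 - 158/63) = 5*(-4190/63) = -20950/63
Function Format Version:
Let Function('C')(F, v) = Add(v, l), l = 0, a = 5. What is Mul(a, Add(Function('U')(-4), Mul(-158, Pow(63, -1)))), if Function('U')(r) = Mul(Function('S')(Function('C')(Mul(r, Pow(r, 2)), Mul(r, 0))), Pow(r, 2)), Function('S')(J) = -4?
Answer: Rational(-20950, 63) ≈ -332.54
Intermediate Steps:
Function('C')(F, v) = v (Function('C')(F, v) = Add(v, 0) = v)
Function('U')(r) = Mul(-4, Pow(r, 2))
Mul(a, Add(Function('U')(-4), Mul(-158, Pow(63, -1)))) = Mul(5, Add(Mul(-4, Pow(-4, 2)), Mul(-158, Pow(63, -1)))) = Mul(5, Add(Mul(-4, 16), Mul(-158, Rational(1, 63)))) = Mul(5, Add(-64, Rational(-158, 63))) = Mul(5, Rational(-4190, 63)) = Rational(-20950, 63)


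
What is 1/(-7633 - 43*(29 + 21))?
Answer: -1/9783 ≈ -0.00010222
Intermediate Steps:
1/(-7633 - 43*(29 + 21)) = 1/(-7633 - 43*50) = 1/(-7633 - 2150) = 1/(-9783) = -1/9783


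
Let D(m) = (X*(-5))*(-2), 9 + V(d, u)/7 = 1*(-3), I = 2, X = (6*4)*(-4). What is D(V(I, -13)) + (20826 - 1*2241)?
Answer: 17625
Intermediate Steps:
X = -96 (X = 24*(-4) = -96)
V(d, u) = -84 (V(d, u) = -63 + 7*(1*(-3)) = -63 + 7*(-3) = -63 - 21 = -84)
D(m) = -960 (D(m) = -96*(-5)*(-2) = 480*(-2) = -960)
D(V(I, -13)) + (20826 - 1*2241) = -960 + (20826 - 1*2241) = -960 + (20826 - 2241) = -960 + 18585 = 17625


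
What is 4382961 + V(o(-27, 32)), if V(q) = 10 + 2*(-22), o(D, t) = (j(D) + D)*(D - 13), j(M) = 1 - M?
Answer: 4382927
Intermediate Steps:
o(D, t) = -13 + D (o(D, t) = ((1 - D) + D)*(D - 13) = 1*(-13 + D) = -13 + D)
V(q) = -34 (V(q) = 10 - 44 = -34)
4382961 + V(o(-27, 32)) = 4382961 - 34 = 4382927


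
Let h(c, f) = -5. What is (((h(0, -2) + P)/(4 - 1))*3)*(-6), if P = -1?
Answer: 36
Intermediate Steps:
(((h(0, -2) + P)/(4 - 1))*3)*(-6) = (((-5 - 1)/(4 - 1))*3)*(-6) = (-6/3*3)*(-6) = (-6*⅓*3)*(-6) = -2*3*(-6) = -6*(-6) = 36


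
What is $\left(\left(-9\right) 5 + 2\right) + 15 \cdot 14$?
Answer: $167$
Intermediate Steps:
$\left(\left(-9\right) 5 + 2\right) + 15 \cdot 14 = \left(-45 + 2\right) + 210 = -43 + 210 = 167$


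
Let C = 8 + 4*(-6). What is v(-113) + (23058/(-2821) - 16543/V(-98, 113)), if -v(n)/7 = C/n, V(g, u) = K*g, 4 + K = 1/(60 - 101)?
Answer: -37636097617/736365630 ≈ -51.111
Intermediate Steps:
K = -165/41 (K = -4 + 1/(60 - 101) = -4 + 1/(-41) = -4 - 1/41 = -165/41 ≈ -4.0244)
C = -16 (C = 8 - 24 = -16)
V(g, u) = -165*g/41
v(n) = 112/n (v(n) = -(-112)/n = 112/n)
v(-113) + (23058/(-2821) - 16543/V(-98, 113)) = 112/(-113) + (23058/(-2821) - 16543/((-165/41*(-98)))) = 112*(-1/113) + (23058*(-1/2821) - 16543/16170/41) = -112/113 + (-3294/403 - 16543*41/16170) = -112/113 + (-3294/403 - 678263/16170) = -112/113 - 326603969/6516510 = -37636097617/736365630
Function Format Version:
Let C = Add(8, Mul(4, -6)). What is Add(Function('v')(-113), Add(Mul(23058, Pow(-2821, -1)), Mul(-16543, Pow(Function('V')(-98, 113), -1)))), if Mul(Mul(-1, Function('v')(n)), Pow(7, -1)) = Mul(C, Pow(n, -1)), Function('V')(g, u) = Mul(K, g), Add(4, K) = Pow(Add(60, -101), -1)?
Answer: Rational(-37636097617, 736365630) ≈ -51.111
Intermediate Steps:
K = Rational(-165, 41) (K = Add(-4, Pow(Add(60, -101), -1)) = Add(-4, Pow(-41, -1)) = Add(-4, Rational(-1, 41)) = Rational(-165, 41) ≈ -4.0244)
C = -16 (C = Add(8, -24) = -16)
Function('V')(g, u) = Mul(Rational(-165, 41), g)
Function('v')(n) = Mul(112, Pow(n, -1)) (Function('v')(n) = Mul(-7, Mul(-16, Pow(n, -1))) = Mul(112, Pow(n, -1)))
Add(Function('v')(-113), Add(Mul(23058, Pow(-2821, -1)), Mul(-16543, Pow(Function('V')(-98, 113), -1)))) = Add(Mul(112, Pow(-113, -1)), Add(Mul(23058, Pow(-2821, -1)), Mul(-16543, Pow(Mul(Rational(-165, 41), -98), -1)))) = Add(Mul(112, Rational(-1, 113)), Add(Mul(23058, Rational(-1, 2821)), Mul(-16543, Pow(Rational(16170, 41), -1)))) = Add(Rational(-112, 113), Add(Rational(-3294, 403), Mul(-16543, Rational(41, 16170)))) = Add(Rational(-112, 113), Add(Rational(-3294, 403), Rational(-678263, 16170))) = Add(Rational(-112, 113), Rational(-326603969, 6516510)) = Rational(-37636097617, 736365630)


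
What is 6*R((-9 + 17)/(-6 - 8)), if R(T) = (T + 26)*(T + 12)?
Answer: 85440/49 ≈ 1743.7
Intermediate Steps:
R(T) = (12 + T)*(26 + T) (R(T) = (26 + T)*(12 + T) = (12 + T)*(26 + T))
6*R((-9 + 17)/(-6 - 8)) = 6*(312 + ((-9 + 17)/(-6 - 8))² + 38*((-9 + 17)/(-6 - 8))) = 6*(312 + (8/(-14))² + 38*(8/(-14))) = 6*(312 + (8*(-1/14))² + 38*(8*(-1/14))) = 6*(312 + (-4/7)² + 38*(-4/7)) = 6*(312 + 16/49 - 152/7) = 6*(14240/49) = 85440/49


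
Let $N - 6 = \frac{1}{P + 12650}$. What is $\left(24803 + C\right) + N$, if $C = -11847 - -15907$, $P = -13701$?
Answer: $\frac{30341318}{1051} \approx 28869.0$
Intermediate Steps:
$N = \frac{6305}{1051}$ ($N = 6 + \frac{1}{-13701 + 12650} = 6 + \frac{1}{-1051} = 6 - \frac{1}{1051} = \frac{6305}{1051} \approx 5.999$)
$C = 4060$ ($C = -11847 + 15907 = 4060$)
$\left(24803 + C\right) + N = \left(24803 + 4060\right) + \frac{6305}{1051} = 28863 + \frac{6305}{1051} = \frac{30341318}{1051}$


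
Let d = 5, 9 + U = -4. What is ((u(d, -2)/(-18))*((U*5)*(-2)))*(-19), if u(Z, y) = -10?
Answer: -12350/9 ≈ -1372.2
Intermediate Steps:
U = -13 (U = -9 - 4 = -13)
((u(d, -2)/(-18))*((U*5)*(-2)))*(-19) = ((-10/(-18))*(-13*5*(-2)))*(-19) = ((-10*(-1/18))*(-65*(-2)))*(-19) = ((5/9)*130)*(-19) = (650/9)*(-19) = -12350/9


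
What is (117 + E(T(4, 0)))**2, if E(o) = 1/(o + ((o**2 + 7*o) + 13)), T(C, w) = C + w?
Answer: 50951044/3721 ≈ 13693.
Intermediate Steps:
E(o) = 1/(13 + o**2 + 8*o) (E(o) = 1/(o + (13 + o**2 + 7*o)) = 1/(13 + o**2 + 8*o))
(117 + E(T(4, 0)))**2 = (117 + 1/(13 + (4 + 0)**2 + 8*(4 + 0)))**2 = (117 + 1/(13 + 4**2 + 8*4))**2 = (117 + 1/(13 + 16 + 32))**2 = (117 + 1/61)**2 = (7138/61)**2 = 50951044/3721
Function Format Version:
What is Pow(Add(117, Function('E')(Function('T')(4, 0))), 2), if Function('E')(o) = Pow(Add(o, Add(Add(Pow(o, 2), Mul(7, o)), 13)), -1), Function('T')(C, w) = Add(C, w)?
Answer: Rational(50951044, 3721) ≈ 13693.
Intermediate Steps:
Function('E')(o) = Pow(Add(13, Pow(o, 2), Mul(8, o)), -1) (Function('E')(o) = Pow(Add(o, Add(13, Pow(o, 2), Mul(7, o))), -1) = Pow(Add(13, Pow(o, 2), Mul(8, o)), -1))
Pow(Add(117, Function('E')(Function('T')(4, 0))), 2) = Pow(Add(117, Pow(Add(13, Pow(Add(4, 0), 2), Mul(8, Add(4, 0))), -1)), 2) = Pow(Add(117, Pow(Add(13, Pow(4, 2), Mul(8, 4)), -1)), 2) = Pow(Add(117, Pow(Add(13, 16, 32), -1)), 2) = Pow(Add(117, Pow(61, -1)), 2) = Pow(Add(117, Rational(1, 61)), 2) = Pow(Rational(7138, 61), 2) = Rational(50951044, 3721)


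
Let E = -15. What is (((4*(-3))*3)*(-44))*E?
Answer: -23760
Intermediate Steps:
(((4*(-3))*3)*(-44))*E = (((4*(-3))*3)*(-44))*(-15) = (-12*3*(-44))*(-15) = -36*(-44)*(-15) = 1584*(-15) = -23760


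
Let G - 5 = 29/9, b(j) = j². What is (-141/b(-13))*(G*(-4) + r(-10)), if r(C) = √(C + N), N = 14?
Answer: 13066/507 ≈ 25.771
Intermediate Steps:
G = 74/9 (G = 5 + 29/9 = 74/9 ≈ 8.2222)
r(C) = √(14 + C) (r(C) = √(C + 14) = √(14 + C))
(-141/b(-13))*(G*(-4) + r(-10)) = (-141/((-13)²))*((74/9)*(-4) + √(14 - 10)) = (-141/169)*(-296/9 + √4) = (-141*1/169)*(-296/9 + 2) = -141/169*(-278/9) = 13066/507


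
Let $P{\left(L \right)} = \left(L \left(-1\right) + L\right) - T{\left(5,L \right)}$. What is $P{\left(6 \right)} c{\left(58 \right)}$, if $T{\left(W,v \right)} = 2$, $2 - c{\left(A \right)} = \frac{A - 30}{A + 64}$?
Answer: $- \frac{216}{61} \approx -3.541$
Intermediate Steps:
$c{\left(A \right)} = 2 - \frac{-30 + A}{64 + A}$ ($c{\left(A \right)} = 2 - \frac{A - 30}{A + 64} = 2 - \frac{-30 + A}{64 + A}$)
$P{\left(L \right)} = -2$ ($P{\left(L \right)} = \left(L \left(-1\right) + L\right) - 2 = \left(- L + L\right) - 2 = 0 - 2 = -2$)
$P{\left(6 \right)} c{\left(58 \right)} = - 2 \frac{158 + 58}{64 + 58} = - 2 \cdot \frac{1}{122} \cdot 216 = \left(-2\right) \frac{108}{61} = - \frac{216}{61}$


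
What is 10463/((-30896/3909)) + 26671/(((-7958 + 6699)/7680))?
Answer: -6380021951433/38898064 ≈ -1.6402e+5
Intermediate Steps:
10463/((-30896/3909)) + 26671/(((-7958 + 6699)/7680)) = 10463/((-30896*1/3909)) + 26671/((-1259*1/7680)) = 10463/(-30896/3909) + 26671/(-1259/7680) = 10463*(-3909/30896) + 26671*(-7680/1259) = -40899867/30896 - 204833280/1259 = -6380021951433/38898064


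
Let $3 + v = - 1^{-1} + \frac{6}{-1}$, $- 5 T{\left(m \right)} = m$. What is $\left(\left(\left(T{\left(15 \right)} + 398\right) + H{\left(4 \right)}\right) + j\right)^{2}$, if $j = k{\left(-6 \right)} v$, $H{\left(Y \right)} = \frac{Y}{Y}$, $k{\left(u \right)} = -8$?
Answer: $226576$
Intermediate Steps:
$T{\left(m \right)} = - \frac{m}{5}$
$v = -10$ ($v = -3 + \left(- 1^{-1} + \frac{6}{-1}\right) = -3 + \left(\left(-1\right) 1 + 6 \left(-1\right)\right) = -3 - 7 = -10$)
$H{\left(Y \right)} = 1$
$j = 80$ ($j = \left(-8\right) \left(-10\right) = 80$)
$\left(\left(\left(T{\left(15 \right)} + 398\right) + H{\left(4 \right)}\right) + j\right)^{2} = \left(\left(\left(\left(- \frac{1}{5}\right) 15 + 398\right) + 1\right) + 80\right)^{2} = \left(\left(\left(-3 + 398\right) + 1\right) + 80\right)^{2} = \left(\left(395 + 1\right) + 80\right)^{2} = \left(396 + 80\right)^{2} = 476^{2} = 226576$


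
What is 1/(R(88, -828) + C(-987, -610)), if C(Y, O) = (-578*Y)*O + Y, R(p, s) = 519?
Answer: -1/347996928 ≈ -2.8736e-9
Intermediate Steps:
C(Y, O) = Y - 578*O*Y (C(Y, O) = -578*O*Y + Y = Y - 578*O*Y)
1/(R(88, -828) + C(-987, -610)) = 1/(519 - 987*(1 - 578*(-610))) = 1/(519 - 987*(1 + 352580)) = 1/(519 - 987*352581) = 1/(519 - 347997447) = 1/(-347996928) = -1/347996928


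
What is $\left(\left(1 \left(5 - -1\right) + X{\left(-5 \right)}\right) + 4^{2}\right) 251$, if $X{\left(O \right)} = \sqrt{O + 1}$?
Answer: $5522 + 502 i \approx 5522.0 + 502.0 i$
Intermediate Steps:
$X{\left(O \right)} = \sqrt{1 + O}$
$\left(\left(1 \left(5 - -1\right) + X{\left(-5 \right)}\right) + 4^{2}\right) 251 = \left(\left(1 \left(5 - -1\right) + \sqrt{1 - 5}\right) + 4^{2}\right) 251 = \left(\left(1 \left(5 + 1\right) + \sqrt{-4}\right) + 16\right) 251 = \left(\left(1 \cdot 6 + 2 i\right) + 16\right) 251 = \left(\left(6 + 2 i\right) + 16\right) 251 = \left(22 + 2 i\right) 251 = 5522 + 502 i$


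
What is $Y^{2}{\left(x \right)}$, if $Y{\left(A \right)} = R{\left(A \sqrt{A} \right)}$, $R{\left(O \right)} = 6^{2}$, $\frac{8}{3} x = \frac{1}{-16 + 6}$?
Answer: $1296$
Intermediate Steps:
$x = - \frac{3}{80}$ ($x = \frac{3}{8 \left(-16 + 6\right)} = \frac{3}{8 \left(-10\right)} = \frac{3}{8} \left(- \frac{1}{10}\right) = - \frac{3}{80} \approx -0.0375$)
$R{\left(O \right)} = 36$
$Y{\left(A \right)} = 36$
$Y^{2}{\left(x \right)} = 36^{2} = 1296$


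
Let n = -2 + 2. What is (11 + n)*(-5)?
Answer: -55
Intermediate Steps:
n = 0
(11 + n)*(-5) = (11 + 0)*(-5) = 11*(-5) = -55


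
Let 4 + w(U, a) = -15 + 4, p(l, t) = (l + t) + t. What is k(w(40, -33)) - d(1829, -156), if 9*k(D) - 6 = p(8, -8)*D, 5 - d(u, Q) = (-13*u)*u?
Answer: -43488124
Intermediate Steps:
p(l, t) = l + 2*t
w(U, a) = -15 (w(U, a) = -4 + (-15 + 4) = -4 - 11 = -15)
d(u, Q) = 5 + 13*u**2 (d(u, Q) = 5 - (-13*u)*u = 5 - (-13)*u**2 = 5 + 13*u**2)
k(D) = 2/3 - 8*D/9 (k(D) = 2/3 + ((8 + 2*(-8))*D)/9 = 2/3 + ((8 - 16)*D)/9 = 2/3 + (-8*D)/9 = 2/3 - 8*D/9)
k(w(40, -33)) - d(1829, -156) = (2/3 - 8/9*(-15)) - (5 + 13*1829**2) = (2/3 + 40/3) - (5 + 13*3345241) = 14 - (5 + 43488133) = 14 - 1*43488138 = 14 - 43488138 = -43488124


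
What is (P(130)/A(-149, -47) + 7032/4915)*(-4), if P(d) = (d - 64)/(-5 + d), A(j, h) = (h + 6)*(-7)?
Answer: -202077912/35265125 ≈ -5.7302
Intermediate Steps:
A(j, h) = -42 - 7*h (A(j, h) = (6 + h)*(-7) = -42 - 7*h)
P(d) = (-64 + d)/(-5 + d)
(P(130)/A(-149, -47) + 7032/4915)*(-4) = (((-64 + 130)/(-5 + 130))/(-42 - 7*(-47)) + 7032/4915)*(-4) = ((66/125)/(-42 + 329) + 7032*(1/4915))*(-4) = (((1/125)*66)/287 + 7032/4915)*(-4) = ((66/125)*(1/287) + 7032/4915)*(-4) = (66/35875 + 7032/4915)*(-4) = (50519478/35265125)*(-4) = -202077912/35265125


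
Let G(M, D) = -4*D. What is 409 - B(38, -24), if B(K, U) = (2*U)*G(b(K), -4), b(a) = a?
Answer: 1177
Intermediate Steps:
B(K, U) = 32*U (B(K, U) = (2*U)*(-4*(-4)) = (2*U)*16 = 32*U)
409 - B(38, -24) = 409 - 32*(-24) = 409 - 1*(-768) = 409 + 768 = 1177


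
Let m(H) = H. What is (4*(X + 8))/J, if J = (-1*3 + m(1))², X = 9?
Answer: 17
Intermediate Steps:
J = 4 (J = (-1*3 + 1)² = (-3 + 1)² = (-2)² = 4)
(4*(X + 8))/J = (4*(9 + 8))/4 = (4*17)*(¼) = 68*(¼) = 17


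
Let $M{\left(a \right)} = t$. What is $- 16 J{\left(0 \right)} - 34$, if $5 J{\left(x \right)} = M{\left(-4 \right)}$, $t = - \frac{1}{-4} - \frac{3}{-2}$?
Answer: $- \frac{198}{5} \approx -39.6$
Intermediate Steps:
$t = \frac{7}{4}$ ($t = \left(-1\right) \left(- \frac{1}{4}\right) - - \frac{3}{2} = \frac{1}{4} + \frac{3}{2} = \frac{7}{4} \approx 1.75$)
$M{\left(a \right)} = \frac{7}{4}$
$J{\left(x \right)} = \frac{7}{20}$ ($J{\left(x \right)} = \frac{1}{5} \cdot \frac{7}{4} = \frac{7}{20}$)
$- 16 J{\left(0 \right)} - 34 = \left(-16\right) \frac{7}{20} - 34 = - \frac{28}{5} - 34 = - \frac{198}{5}$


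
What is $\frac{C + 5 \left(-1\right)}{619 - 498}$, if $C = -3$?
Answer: $- \frac{8}{121} \approx -0.066116$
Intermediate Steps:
$\frac{C + 5 \left(-1\right)}{619 - 498} = \frac{-3 + 5 \left(-1\right)}{619 - 498} = \frac{-3 - 5}{121} = \left(-8\right) \frac{1}{121} = - \frac{8}{121}$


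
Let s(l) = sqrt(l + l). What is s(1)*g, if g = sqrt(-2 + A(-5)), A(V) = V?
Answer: I*sqrt(14) ≈ 3.7417*I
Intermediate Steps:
g = I*sqrt(7) (g = sqrt(-2 - 5) = sqrt(-7) = I*sqrt(7) ≈ 2.6458*I)
s(l) = sqrt(2)*sqrt(l) (s(l) = sqrt(2*l) = sqrt(2)*sqrt(l))
s(1)*g = (sqrt(2)*sqrt(1))*(I*sqrt(7)) = (sqrt(2)*1)*(I*sqrt(7)) = sqrt(2)*(I*sqrt(7)) = I*sqrt(14)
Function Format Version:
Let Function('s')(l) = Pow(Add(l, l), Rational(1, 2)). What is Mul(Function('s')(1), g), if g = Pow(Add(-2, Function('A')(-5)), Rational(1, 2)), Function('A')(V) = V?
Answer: Mul(I, Pow(14, Rational(1, 2))) ≈ Mul(3.7417, I)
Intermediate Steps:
g = Mul(I, Pow(7, Rational(1, 2))) (g = Pow(Add(-2, -5), Rational(1, 2)) = Pow(-7, Rational(1, 2)) = Mul(I, Pow(7, Rational(1, 2))) ≈ Mul(2.6458, I))
Function('s')(l) = Mul(Pow(2, Rational(1, 2)), Pow(l, Rational(1, 2))) (Function('s')(l) = Pow(Mul(2, l), Rational(1, 2)) = Mul(Pow(2, Rational(1, 2)), Pow(l, Rational(1, 2))))
Mul(Function('s')(1), g) = Mul(Mul(Pow(2, Rational(1, 2)), Pow(1, Rational(1, 2))), Mul(I, Pow(7, Rational(1, 2)))) = Mul(Mul(Pow(2, Rational(1, 2)), 1), Mul(I, Pow(7, Rational(1, 2)))) = Mul(Pow(2, Rational(1, 2)), Mul(I, Pow(7, Rational(1, 2)))) = Mul(I, Pow(14, Rational(1, 2)))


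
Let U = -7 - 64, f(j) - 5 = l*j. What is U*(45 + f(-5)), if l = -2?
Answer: -4260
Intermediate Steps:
f(j) = 5 - 2*j
U = -71
U*(45 + f(-5)) = -71*(45 + (5 - 2*(-5))) = -71*(45 + (5 + 10)) = -71*(45 + 15) = -71*60 = -4260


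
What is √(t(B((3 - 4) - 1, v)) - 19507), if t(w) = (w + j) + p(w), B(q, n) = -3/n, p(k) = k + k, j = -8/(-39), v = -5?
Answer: I*√741677430/195 ≈ 139.66*I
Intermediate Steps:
j = 8/39 (j = -8*(-1/39) = 8/39 ≈ 0.20513)
p(k) = 2*k
t(w) = 8/39 + 3*w (t(w) = (w + 8/39) + 2*w = (8/39 + w) + 2*w = 8/39 + 3*w)
√(t(B((3 - 4) - 1, v)) - 19507) = √((8/39 + 3*(-3/(-5))) - 19507) = √((8/39 + 3*(-3*(-⅕))) - 19507) = √((8/39 + 3*(⅗)) - 19507) = √((8/39 + 9/5) - 19507) = √(391/195 - 19507) = √(-3803474/195) = I*√741677430/195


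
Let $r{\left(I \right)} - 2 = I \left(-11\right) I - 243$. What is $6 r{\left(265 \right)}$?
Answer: $-4636296$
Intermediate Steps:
$r{\left(I \right)} = -241 - 11 I^{2}$ ($r{\left(I \right)} = 2 + \left(I \left(-11\right) I - 243\right) = 2 + \left(- 11 I I - 243\right) = 2 - \left(243 + 11 I^{2}\right) = -241 - 11 I^{2}$)
$6 r{\left(265 \right)} = 6 \left(-241 - 11 \cdot 265^{2}\right) = 6 \left(-241 - 772475\right) = 6 \left(-772716\right) = -4636296$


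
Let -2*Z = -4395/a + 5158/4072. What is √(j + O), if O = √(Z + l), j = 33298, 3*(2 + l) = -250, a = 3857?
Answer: √(4620143790922354632 + 5889639*I*√47395776417461094)/11779278 ≈ 182.48 + 0.025321*I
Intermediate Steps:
Z = -998983/15705704 (Z = -(-4395/3857 + 5158/4072)/2 = -(-4395*1/3857 + 5158*(1/4072))/2 = -(-4395/3857 + 2579/2036)/2 = -½*998983/7852852 = -998983/15705704 ≈ -0.063606)
l = -256/3 (l = -2 + (⅓)*(-250) = -2 - 250/3 = -256/3 ≈ -85.333)
O = I*√47395776417461094/23558556 (O = √(-998983/15705704 - 256/3) = √(-4023657173/47117112) = I*√47395776417461094/23558556 ≈ 9.241*I)
√(j + O) = √(33298 + I*√47395776417461094/23558556)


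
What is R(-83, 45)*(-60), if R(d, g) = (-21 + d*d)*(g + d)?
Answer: 15659040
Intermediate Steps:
R(d, g) = (-21 + d²)*(d + g)
R(-83, 45)*(-60) = ((-83)³ - 21*(-83) - 21*45 + 45*(-83)²)*(-60) = (-571787 + 1743 - 945 + 45*6889)*(-60) = (-571787 + 1743 - 945 + 310005)*(-60) = -260984*(-60) = 15659040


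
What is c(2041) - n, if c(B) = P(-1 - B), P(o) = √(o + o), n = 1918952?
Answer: -1918952 + 2*I*√1021 ≈ -1.919e+6 + 63.906*I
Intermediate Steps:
P(o) = √2*√o (P(o) = √(2*o) = √2*√o)
c(B) = √2*√(-1 - B)
c(2041) - n = √(-2 - 2*2041) - 1*1918952 = √(-2 - 4082) - 1918952 = √(-4084) - 1918952 = 2*I*√1021 - 1918952 = -1918952 + 2*I*√1021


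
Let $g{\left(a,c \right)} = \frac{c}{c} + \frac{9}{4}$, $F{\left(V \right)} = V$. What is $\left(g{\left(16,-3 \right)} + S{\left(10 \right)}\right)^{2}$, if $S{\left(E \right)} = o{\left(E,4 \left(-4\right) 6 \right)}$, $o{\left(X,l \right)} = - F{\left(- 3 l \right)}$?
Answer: $\frac{1297321}{16} \approx 81083.0$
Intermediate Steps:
$o{\left(X,l \right)} = 3 l$ ($o{\left(X,l \right)} = - \left(-3\right) l = 3 l$)
$g{\left(a,c \right)} = \frac{13}{4}$ ($g{\left(a,c \right)} = 1 + 9 \cdot \frac{1}{4} = 1 + \frac{9}{4} = \frac{13}{4}$)
$S{\left(E \right)} = -288$ ($S{\left(E \right)} = 3 \cdot 4 \left(-4\right) 6 = 3 \left(\left(-16\right) 6\right) = 3 \left(-96\right) = -288$)
$\left(g{\left(16,-3 \right)} + S{\left(10 \right)}\right)^{2} = \left(\frac{13}{4} - 288\right)^{2} = \left(- \frac{1139}{4}\right)^{2} = \frac{1297321}{16}$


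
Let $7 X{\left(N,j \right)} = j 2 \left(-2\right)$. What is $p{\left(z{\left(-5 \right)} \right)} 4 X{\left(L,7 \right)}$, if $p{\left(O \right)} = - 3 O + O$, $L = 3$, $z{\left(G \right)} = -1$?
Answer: $-32$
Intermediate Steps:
$X{\left(N,j \right)} = - \frac{4 j}{7}$ ($X{\left(N,j \right)} = \frac{j 2 \left(-2\right)}{7} = \frac{2 j \left(-2\right)}{7} = \frac{\left(-4\right) j}{7} = - \frac{4 j}{7}$)
$p{\left(O \right)} = - 2 O$
$p{\left(z{\left(-5 \right)} \right)} 4 X{\left(L,7 \right)} = \left(-2\right) \left(-1\right) 4 \left(\left(- \frac{4}{7}\right) 7\right) = 2 \cdot 4 \left(-4\right) = 8 \left(-4\right) = -32$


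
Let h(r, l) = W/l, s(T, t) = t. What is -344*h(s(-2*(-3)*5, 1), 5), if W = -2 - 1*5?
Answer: 2408/5 ≈ 481.60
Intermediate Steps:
W = -7 (W = -2 - 5 = -7)
h(r, l) = -7/l
-344*h(s(-2*(-3)*5, 1), 5) = -(-2408)/5 = -344*(-7/5) = 2408/5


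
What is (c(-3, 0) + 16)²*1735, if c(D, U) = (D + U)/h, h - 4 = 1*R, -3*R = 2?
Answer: 7911947/20 ≈ 3.9560e+5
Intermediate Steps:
R = -⅔ (R = -⅓*2 = -⅔ ≈ -0.66667)
h = 10/3 (h = 4 + 1*(-⅔) = 4 - ⅔ = 10/3 ≈ 3.3333)
c(D, U) = 3*D/10 + 3*U/10 (c(D, U) = (D + U)/(10/3) = (D + U)*(3/10) = 3*D/10 + 3*U/10)
(c(-3, 0) + 16)²*1735 = (((3/10)*(-3) + (3/10)*0) + 16)²*1735 = ((-9/10 + 0) + 16)²*1735 = (-9/10 + 16)²*1735 = (151/10)²*1735 = (22801/100)*1735 = 7911947/20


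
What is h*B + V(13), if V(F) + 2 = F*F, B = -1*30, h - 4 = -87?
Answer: 2657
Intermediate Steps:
h = -83 (h = 4 - 87 = -83)
B = -30
V(F) = -2 + F² (V(F) = -2 + F*F = -2 + F²)
h*B + V(13) = -83*(-30) + (-2 + 13²) = 2490 + (-2 + 169) = 2490 + 167 = 2657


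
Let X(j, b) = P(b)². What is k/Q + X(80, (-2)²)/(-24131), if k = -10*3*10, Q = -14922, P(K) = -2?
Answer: 1196602/60013797 ≈ 0.019939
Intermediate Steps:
X(j, b) = 4 (X(j, b) = (-2)² = 4)
k = -300 (k = -30*10 = -300)
k/Q + X(80, (-2)²)/(-24131) = -300/(-14922) + 4/(-24131) = -300*(-1/14922) + 4*(-1/24131) = 50/2487 - 4/24131 = 1196602/60013797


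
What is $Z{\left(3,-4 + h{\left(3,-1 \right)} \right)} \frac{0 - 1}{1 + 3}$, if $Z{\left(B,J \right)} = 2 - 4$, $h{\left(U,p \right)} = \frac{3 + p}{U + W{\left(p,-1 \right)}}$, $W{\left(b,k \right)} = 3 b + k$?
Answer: $\frac{1}{2} \approx 0.5$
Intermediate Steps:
$W{\left(b,k \right)} = k + 3 b$
$h{\left(U,p \right)} = \frac{3 + p}{-1 + U + 3 p}$ ($h{\left(U,p \right)} = \frac{3 + p}{U + \left(-1 + 3 p\right)} = \frac{3 + p}{-1 + U + 3 p}$)
$Z{\left(B,J \right)} = -2$
$Z{\left(3,-4 + h{\left(3,-1 \right)} \right)} \frac{0 - 1}{1 + 3} = - 2 \frac{0 - 1}{1 + 3} = - 2 \left(- \frac{1}{4}\right) = - 2 \left(\left(-1\right) \frac{1}{4}\right) = \left(-2\right) \left(- \frac{1}{4}\right) = \frac{1}{2}$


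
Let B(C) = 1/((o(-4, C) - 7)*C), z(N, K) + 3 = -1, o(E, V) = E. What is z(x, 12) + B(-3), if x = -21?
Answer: -131/33 ≈ -3.9697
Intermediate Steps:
z(N, K) = -4 (z(N, K) = -3 - 1 = -4)
B(C) = -1/(11*C) (B(C) = 1/((-4 - 7)*C) = 1/((-11)*C) = -1/(11*C))
z(x, 12) + B(-3) = -4 - 1/11/(-3) = -4 - 1/11*(-⅓) = -4 + 1/33 = -131/33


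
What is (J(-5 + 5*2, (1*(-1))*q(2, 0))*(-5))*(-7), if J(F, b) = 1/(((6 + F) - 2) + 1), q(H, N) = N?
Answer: 7/2 ≈ 3.5000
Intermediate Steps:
J(F, b) = 1/(5 + F) (J(F, b) = 1/((4 + F) + 1) = 1/(5 + F))
(J(-5 + 5*2, (1*(-1))*q(2, 0))*(-5))*(-7) = (-5/(5 + (-5 + 5*2)))*(-7) = (-5/(5 + (-5 + 10)))*(-7) = (-5/(5 + 5))*(-7) = (-5/10)*(-7) = ((⅒)*(-5))*(-7) = -½*(-7) = 7/2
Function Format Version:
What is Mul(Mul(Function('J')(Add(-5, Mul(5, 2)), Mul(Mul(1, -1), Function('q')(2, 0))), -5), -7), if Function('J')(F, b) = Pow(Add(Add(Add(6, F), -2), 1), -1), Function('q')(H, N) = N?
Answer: Rational(7, 2) ≈ 3.5000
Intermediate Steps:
Function('J')(F, b) = Pow(Add(5, F), -1) (Function('J')(F, b) = Pow(Add(Add(4, F), 1), -1) = Pow(Add(5, F), -1))
Mul(Mul(Function('J')(Add(-5, Mul(5, 2)), Mul(Mul(1, -1), Function('q')(2, 0))), -5), -7) = Mul(Mul(Pow(Add(5, Add(-5, Mul(5, 2))), -1), -5), -7) = Mul(Mul(Pow(Add(5, Add(-5, 10)), -1), -5), -7) = Mul(Mul(Pow(Add(5, 5), -1), -5), -7) = Mul(Mul(Pow(10, -1), -5), -7) = Mul(Mul(Rational(1, 10), -5), -7) = Mul(Rational(-1, 2), -7) = Rational(7, 2)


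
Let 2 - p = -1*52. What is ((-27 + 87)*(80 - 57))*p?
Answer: 74520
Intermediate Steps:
p = 54 (p = 2 - (-1)*52 = 2 - 1*(-52) = 2 + 52 = 54)
((-27 + 87)*(80 - 57))*p = ((-27 + 87)*(80 - 57))*54 = (60*23)*54 = 1380*54 = 74520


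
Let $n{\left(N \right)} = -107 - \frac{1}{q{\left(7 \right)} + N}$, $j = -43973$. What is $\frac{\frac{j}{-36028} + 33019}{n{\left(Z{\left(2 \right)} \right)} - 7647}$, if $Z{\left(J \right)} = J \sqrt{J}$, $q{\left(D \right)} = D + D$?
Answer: $- \frac{867117486801915}{203623520943694} - \frac{1189652505 \sqrt{2}}{203623520943694} \approx -4.2584$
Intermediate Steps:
$q{\left(D \right)} = 2 D$
$Z{\left(J \right)} = J^{\frac{3}{2}}$
$n{\left(N \right)} = -107 - \frac{1}{14 + N}$ ($n{\left(N \right)} = -107 - \frac{1}{2 \cdot 7 + N} = -107 - \frac{1}{14 + N}$)
$\frac{\frac{j}{-36028} + 33019}{n{\left(Z{\left(2 \right)} \right)} - 7647} = \frac{- \frac{43973}{-36028} + 33019}{\frac{-1499 - 107 \cdot 2^{\frac{3}{2}}}{14 + 2^{\frac{3}{2}}} - 7647} = \frac{\left(-43973\right) \left(- \frac{1}{36028}\right) + 33019}{\frac{-1499 - 107 \cdot 2 \sqrt{2}}{14 + 2 \sqrt{2}} - 7647} = \frac{\frac{43973}{36028} + 33019}{\frac{-1499 - 214 \sqrt{2}}{14 + 2 \sqrt{2}} - 7647} = \frac{1189652505}{36028 \left(-7647 + \frac{-1499 - 214 \sqrt{2}}{14 + 2 \sqrt{2}}\right)}$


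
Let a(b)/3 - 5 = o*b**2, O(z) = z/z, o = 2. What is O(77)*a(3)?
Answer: 69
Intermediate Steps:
O(z) = 1
a(b) = 15 + 6*b**2 (a(b) = 15 + 3*(2*b**2) = 15 + 6*b**2)
O(77)*a(3) = 1*(15 + 6*3**2) = 1*(15 + 6*9) = 1*(15 + 54) = 1*69 = 69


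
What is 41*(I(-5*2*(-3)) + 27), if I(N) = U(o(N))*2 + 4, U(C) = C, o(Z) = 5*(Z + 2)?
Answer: 14391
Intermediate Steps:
o(Z) = 10 + 5*Z (o(Z) = 5*(2 + Z) = 10 + 5*Z)
I(N) = 24 + 10*N (I(N) = (10 + 5*N)*2 + 4 = (20 + 10*N) + 4 = 24 + 10*N)
41*(I(-5*2*(-3)) + 27) = 41*((24 + 10*(-5*2*(-3))) + 27) = 41*((24 + 10*(-10*(-3))) + 27) = 41*((24 + 10*30) + 27) = 41*((24 + 300) + 27) = 41*(324 + 27) = 41*351 = 14391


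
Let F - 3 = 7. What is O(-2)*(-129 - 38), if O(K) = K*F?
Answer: 3340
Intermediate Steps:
F = 10 (F = 3 + 7 = 10)
O(K) = 10*K (O(K) = K*10 = 10*K)
O(-2)*(-129 - 38) = (10*(-2))*(-129 - 38) = -20*(-167) = 3340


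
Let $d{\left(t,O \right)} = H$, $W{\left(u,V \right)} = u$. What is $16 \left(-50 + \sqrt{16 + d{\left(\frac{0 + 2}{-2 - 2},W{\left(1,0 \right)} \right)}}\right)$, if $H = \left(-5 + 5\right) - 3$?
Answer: $-800 + 16 \sqrt{13} \approx -742.31$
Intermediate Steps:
$H = -3$ ($H = 0 - 3 = -3$)
$d{\left(t,O \right)} = -3$
$16 \left(-50 + \sqrt{16 + d{\left(\frac{0 + 2}{-2 - 2},W{\left(1,0 \right)} \right)}}\right) = 16 \left(-50 + \sqrt{16 - 3}\right) = 16 \left(-50 + \sqrt{13}\right) = -800 + 16 \sqrt{13}$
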